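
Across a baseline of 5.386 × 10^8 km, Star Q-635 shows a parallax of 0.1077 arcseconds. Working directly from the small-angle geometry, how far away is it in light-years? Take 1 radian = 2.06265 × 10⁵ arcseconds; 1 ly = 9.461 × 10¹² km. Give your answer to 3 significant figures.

109 ly

θ = 0.1077″ = 0.1077/206265 = 5.2214 × 10^-7 rad.
d = B/θ = (5.386 × 10^8) / (5.2214 × 10^-7) = 1.0315 × 10^15 km = (1.0315 × 10^15) / (9.461 × 10^12) ly = 109.03 ly.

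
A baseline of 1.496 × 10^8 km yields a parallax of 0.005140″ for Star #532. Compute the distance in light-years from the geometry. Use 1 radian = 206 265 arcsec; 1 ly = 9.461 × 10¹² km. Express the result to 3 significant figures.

635 ly

θ = 0.005140″ = 0.005140/206265 = 2.4919 × 10^-8 rad.
d = B/θ = (1.496 × 10^8) / (2.4919 × 10^-8) = 6.0035 × 10^15 km = (6.0035 × 10^15) / (9.461 × 10^12) ly = 634.55 ly.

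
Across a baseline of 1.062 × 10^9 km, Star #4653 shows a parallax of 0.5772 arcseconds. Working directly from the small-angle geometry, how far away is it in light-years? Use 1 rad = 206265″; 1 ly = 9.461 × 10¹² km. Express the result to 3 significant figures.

θ = 0.5772″ = 0.5772/206265 = 2.7983 × 10^-6 rad.
d = B/θ = (1.062 × 10^9) / (2.7983 × 10^-6) = 3.7952 × 10^14 km = (3.7952 × 10^14) / (9.461 × 10^12) ly = 40.114 ly.

40.1 ly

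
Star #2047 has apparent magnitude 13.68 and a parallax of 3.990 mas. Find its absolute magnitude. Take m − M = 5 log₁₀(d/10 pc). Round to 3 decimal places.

M = 6.685

d = 1/p = 1/0.003990″ = 250.63 pc.
m − M = 5 log₁₀(250.63) − 5 = 11.9952 − 5 = 6.9952.
M = m − (m − M) = 13.68 − 6.9952 = 6.685.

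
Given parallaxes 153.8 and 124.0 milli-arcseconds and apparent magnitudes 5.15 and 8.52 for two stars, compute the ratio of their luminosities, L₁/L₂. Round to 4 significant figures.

d₁ = 1/p₁ = 1/0.1538″ = 6.502 pc; d₂ = 1/p₂ = 1/0.1240″ = 8.0645 pc.
M₁ = m₁ − 5 log₁₀ d₁ + 5 = 5.15 − 4.0652 + 5 = 6.0848.
M₂ = 8.52 − 4.5329 + 5 = 8.9871.
L₁/L₂ = 10^(0.4(M₂ − M₁)) = 10^(0.4 × 2.9023) = 10^1.16092 = 14.485.

L₁/L₂ = 14.49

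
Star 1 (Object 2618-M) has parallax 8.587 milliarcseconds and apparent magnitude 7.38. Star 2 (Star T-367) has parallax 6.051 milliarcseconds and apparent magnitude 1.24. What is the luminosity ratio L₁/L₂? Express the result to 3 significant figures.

L₁/L₂ = 0.00174

d₁ = 1/p₁ = 1/0.008587″ = 116.46 pc; d₂ = 1/p₂ = 1/0.006051″ = 165.26 pc.
M₁ = m₁ − 5 log₁₀ d₁ + 5 = 7.38 − 10.3309 + 5 = 2.0491.
M₂ = 1.24 − 11.0908 + 5 = -4.8508.
L₁/L₂ = 10^(0.4(M₂ − M₁)) = 10^(0.4 × (-6.8999)) = 10^(-2.75996) = 0.001738.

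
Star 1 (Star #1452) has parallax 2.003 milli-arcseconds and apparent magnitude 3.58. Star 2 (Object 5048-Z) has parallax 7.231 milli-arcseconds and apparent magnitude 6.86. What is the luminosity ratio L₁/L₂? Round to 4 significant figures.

L₁/L₂ = 267.3

d₁ = 1/p₁ = 1/0.002003″ = 499.25 pc; d₂ = 1/p₂ = 1/0.007231″ = 138.29 pc.
M₁ = m₁ − 5 log₁₀ d₁ + 5 = 3.58 − 13.4916 + 5 = -4.9116.
M₂ = 6.86 − 10.7040 + 5 = 1.1560.
L₁/L₂ = 10^(0.4(M₂ − M₁)) = 10^(0.4 × 6.0676) = 10^2.42704 = 267.33.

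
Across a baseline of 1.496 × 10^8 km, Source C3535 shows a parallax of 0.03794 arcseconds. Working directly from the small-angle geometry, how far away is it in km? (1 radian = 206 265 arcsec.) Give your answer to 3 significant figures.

8.13 × 10^14 km

θ = 0.03794″ = 0.03794/206265 = 1.8394 × 10^-7 rad.
d = B/θ = (1.496 × 10^8) / (1.8394 × 10^-7) = 8.1331 × 10^14 km.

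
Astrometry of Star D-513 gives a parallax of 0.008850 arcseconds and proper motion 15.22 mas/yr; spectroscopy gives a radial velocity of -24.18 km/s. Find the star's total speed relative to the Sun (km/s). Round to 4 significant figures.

25.52 km/s

d = 1/p = 1/0.008850″ = 112.99 pc.
μ = 15.22 mas/yr = 0.01522 ″/yr.
v_t = 4.740 μ d = 4.740 × 0.01522 × 112.99 = 8.1514 km/s.
v = √(v_r² + v_t²) = √((-24.18)² + 8.1514²) = √651.118 = 25.517 km/s.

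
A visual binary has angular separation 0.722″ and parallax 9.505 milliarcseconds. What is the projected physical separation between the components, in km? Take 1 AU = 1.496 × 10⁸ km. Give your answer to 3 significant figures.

1.14 × 10^10 km

d = 1/p = 1/0.009505″ = 105.21 pc.
At distance d (pc), an angle of θ arcsec spans θ·d AU: s = 0.722 × 105.21 = 75.962 AU.
= 75.962 × 1.496 × 10⁸ km = 1.1364 × 10^10 km.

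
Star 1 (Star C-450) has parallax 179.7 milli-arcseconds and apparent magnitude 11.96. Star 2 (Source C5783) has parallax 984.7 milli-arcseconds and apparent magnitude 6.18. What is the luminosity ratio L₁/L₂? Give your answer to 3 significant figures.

d₁ = 1/p₁ = 1/0.1797″ = 5.5648 pc; d₂ = 1/p₂ = 1/0.9847″ = 1.0155 pc.
M₁ = m₁ − 5 log₁₀ d₁ + 5 = 11.96 − 3.7272 + 5 = 13.2328.
M₂ = 6.18 − 0.0334 + 5 = 11.1466.
L₁/L₂ = 10^(0.4(M₂ − M₁)) = 10^(0.4 × (-2.0862)) = 10^(-0.83448) = 0.14639.

L₁/L₂ = 0.146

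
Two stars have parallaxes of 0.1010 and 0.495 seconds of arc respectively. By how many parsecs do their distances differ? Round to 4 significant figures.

d_A = 1/0.1010″ = 9.901 pc; d_B = 1/0.4950″ = 2.0202 pc.
|d_B − d_A| = |2.0202 − 9.901| = 7.8808 pc.

7.881 pc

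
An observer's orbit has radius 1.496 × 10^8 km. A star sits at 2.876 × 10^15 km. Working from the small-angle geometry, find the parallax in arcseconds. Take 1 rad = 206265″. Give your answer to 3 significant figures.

0.0107 arcsec

θ ≈ B/d = (1.496 × 10^8) / (2.876 × 10^15) = 5.2017 × 10^-8 rad.
In arcseconds: 5.2017 × 10^-8 × 206265 = 0.010729″.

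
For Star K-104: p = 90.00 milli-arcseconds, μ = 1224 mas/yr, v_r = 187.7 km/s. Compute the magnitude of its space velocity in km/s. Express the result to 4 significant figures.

d = 1/p = 1/0.09000″ = 11.111 pc.
μ = 1224 mas/yr = 1.224 ″/yr.
v_t = 4.740 μ d = 4.740 × 1.224 × 11.111 = 64.463 km/s.
v = √(v_r² + v_t²) = √(187.7² + 64.463²) = √39386.8 = 198.46 km/s.

198.5 km/s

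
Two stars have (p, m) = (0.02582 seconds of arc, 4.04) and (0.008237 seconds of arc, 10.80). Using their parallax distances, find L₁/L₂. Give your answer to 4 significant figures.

d₁ = 1/p₁ = 1/0.02582″ = 38.73 pc; d₂ = 1/p₂ = 1/0.008237″ = 121.4 pc.
M₁ = m₁ − 5 log₁₀ d₁ + 5 = 4.04 − 7.9402 + 5 = 1.0998.
M₂ = 10.80 − 10.4211 + 5 = 5.3789.
L₁/L₂ = 10^(0.4(M₂ − M₁)) = 10^(0.4 × 4.2791) = 10^1.71164 = 51.48.

L₁/L₂ = 51.48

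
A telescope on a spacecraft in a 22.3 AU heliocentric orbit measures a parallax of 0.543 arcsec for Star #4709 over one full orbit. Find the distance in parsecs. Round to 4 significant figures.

41.07 pc

With baseline B (in AU) and parallax p (in arcsec), d = B/p parsecs.
d = 22.3 / 0.543 = 41.068 pc.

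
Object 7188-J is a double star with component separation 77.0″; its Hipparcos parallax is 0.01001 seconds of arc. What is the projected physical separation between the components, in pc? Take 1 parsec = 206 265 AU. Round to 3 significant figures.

0.0373 pc

d = 1/p = 1/0.01001″ = 99.9 pc.
At distance d (pc), an angle of θ arcsec spans θ·d AU: s = 77.0 × 99.9 = 7692.3 AU.
= 7692.3 / 206265 = 0.037293 pc.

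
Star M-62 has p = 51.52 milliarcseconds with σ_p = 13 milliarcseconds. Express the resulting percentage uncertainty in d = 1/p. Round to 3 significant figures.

For d = 1/p, |σ_d/d| = |σ_p/p|.
σ_p/p = 13 / 51.52 = 0.25233 = 25.233%.

25.2%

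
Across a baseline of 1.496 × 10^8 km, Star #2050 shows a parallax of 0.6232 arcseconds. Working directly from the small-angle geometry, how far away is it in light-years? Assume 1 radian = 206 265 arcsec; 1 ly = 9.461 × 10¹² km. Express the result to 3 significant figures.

θ = 0.6232″ = 0.6232/206265 = 3.0214 × 10^-6 rad.
d = B/θ = (1.496 × 10^8) / (3.0214 × 10^-6) = 4.9513 × 10^13 km = (4.9513 × 10^13) / (9.461 × 10^12) ly = 5.2334 ly.

5.23 ly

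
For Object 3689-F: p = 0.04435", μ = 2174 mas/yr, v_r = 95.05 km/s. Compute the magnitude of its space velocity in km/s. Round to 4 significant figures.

251.0 km/s

d = 1/p = 1/0.04435″ = 22.548 pc.
μ = 2174 mas/yr = 2.174 ″/yr.
v_t = 4.740 μ d = 4.740 × 2.174 × 22.548 = 232.35 km/s.
v = √(v_r² + v_t²) = √(95.05² + 232.35²) = √63021 = 251.04 km/s.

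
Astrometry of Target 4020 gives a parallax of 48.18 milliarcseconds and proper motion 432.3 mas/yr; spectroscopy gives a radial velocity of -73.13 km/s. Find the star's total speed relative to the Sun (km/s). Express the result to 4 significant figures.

d = 1/p = 1/0.04818″ = 20.756 pc.
μ = 432.3 mas/yr = 0.4323 ″/yr.
v_t = 4.740 μ d = 4.740 × 0.4323 × 20.756 = 42.531 km/s.
v = √(v_r² + v_t²) = √((-73.13)² + 42.531²) = √7156.88 = 84.598 km/s.

84.60 km/s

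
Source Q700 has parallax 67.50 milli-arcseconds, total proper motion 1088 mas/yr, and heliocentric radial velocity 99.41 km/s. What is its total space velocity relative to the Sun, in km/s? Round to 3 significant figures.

d = 1/p = 1/0.06750″ = 14.815 pc.
μ = 1088 mas/yr = 1.088 ″/yr.
v_t = 4.740 μ d = 4.740 × 1.088 × 14.815 = 76.403 km/s.
v = √(v_r² + v_t²) = √(99.41² + 76.403²) = √15719.8 = 125.38 km/s.

125 km/s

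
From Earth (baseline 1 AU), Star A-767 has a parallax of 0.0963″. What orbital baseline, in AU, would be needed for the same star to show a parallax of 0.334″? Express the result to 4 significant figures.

3.468 AU

Parallax scales linearly with baseline: p ∝ B, so B = p_target / p_Earth × 1 AU.
B = 0.334 / 0.0963 = 3.4683 AU.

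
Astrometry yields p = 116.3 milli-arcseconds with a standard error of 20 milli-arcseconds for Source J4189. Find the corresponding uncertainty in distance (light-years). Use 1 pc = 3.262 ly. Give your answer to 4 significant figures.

4.823 ly

d = 1/p, so σ_d = σ_p / p².
σ_d = 0.0200 / (0.1163)² = 0.0200 / 0.013526 = 1.4786 pc = 1.4786 × 3.262 ly = 4.8232 ly.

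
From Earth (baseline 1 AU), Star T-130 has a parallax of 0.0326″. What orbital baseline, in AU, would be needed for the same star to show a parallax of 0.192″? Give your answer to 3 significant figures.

Parallax scales linearly with baseline: p ∝ B, so B = p_target / p_Earth × 1 AU.
B = 0.192 / 0.0326 = 5.8896 AU.

5.89 AU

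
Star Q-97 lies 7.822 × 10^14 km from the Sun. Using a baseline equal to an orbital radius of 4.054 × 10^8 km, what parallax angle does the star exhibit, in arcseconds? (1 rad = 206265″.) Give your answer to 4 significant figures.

0.1069 arcsec

θ ≈ B/d = (4.054 × 10^8) / (7.822 × 10^14) = 5.1828 × 10^-7 rad.
In arcseconds: 5.1828 × 10^-7 × 206265 = 0.1069″.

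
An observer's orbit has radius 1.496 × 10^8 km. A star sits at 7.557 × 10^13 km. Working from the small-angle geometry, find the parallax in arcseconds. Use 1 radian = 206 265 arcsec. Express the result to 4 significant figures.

0.4083 arcsec

θ ≈ B/d = (1.496 × 10^8) / (7.557 × 10^13) = 1.9796 × 10^-6 rad.
In arcseconds: 1.9796 × 10^-6 × 206265 = 0.40832″.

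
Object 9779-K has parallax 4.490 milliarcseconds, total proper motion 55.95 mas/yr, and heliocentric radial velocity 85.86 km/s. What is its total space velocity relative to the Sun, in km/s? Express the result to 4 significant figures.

104.2 km/s

d = 1/p = 1/0.004490″ = 222.72 pc.
μ = 55.95 mas/yr = 0.05595 ″/yr.
v_t = 4.740 μ d = 4.740 × 0.05595 × 222.72 = 59.066 km/s.
v = √(v_r² + v_t²) = √(85.86² + 59.066²) = √10860.7 = 104.21 km/s.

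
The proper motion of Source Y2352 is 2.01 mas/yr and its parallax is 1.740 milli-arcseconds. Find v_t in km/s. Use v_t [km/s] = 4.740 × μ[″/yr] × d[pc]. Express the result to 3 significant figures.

5.48 km/s

d = 1/p = 1/0.001740″ = 574.71 pc.
μ = 2.01 mas/yr = 0.00201 ″/yr.
v_t = 4.74 × μ × d = 4.74 × 0.00201 × 574.71 = 5.4755 km/s.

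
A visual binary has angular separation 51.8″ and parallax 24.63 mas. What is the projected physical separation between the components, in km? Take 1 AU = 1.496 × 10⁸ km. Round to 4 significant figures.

d = 1/p = 1/0.02463″ = 40.601 pc.
At distance d (pc), an angle of θ arcsec spans θ·d AU: s = 51.8 × 40.601 = 2103.1 AU.
= 2103.1 × 1.496 × 10⁸ km = 3.1462 × 10^11 km.

3.146 × 10^11 km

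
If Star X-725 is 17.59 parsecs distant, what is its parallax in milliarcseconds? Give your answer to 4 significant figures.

56.85 mas

p = 1/d = 1/17.59 = 0.05685 arcsec.
= 0.05685 × 1000 = 56.85 mas.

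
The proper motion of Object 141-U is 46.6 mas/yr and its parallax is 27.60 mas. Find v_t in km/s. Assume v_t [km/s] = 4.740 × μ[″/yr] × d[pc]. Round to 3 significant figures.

d = 1/p = 1/0.02760″ = 36.232 pc.
μ = 46.6 mas/yr = 0.0466 ″/yr.
v_t = 4.74 × μ × d = 4.74 × 0.0466 × 36.232 = 8.0031 km/s.

8.00 km/s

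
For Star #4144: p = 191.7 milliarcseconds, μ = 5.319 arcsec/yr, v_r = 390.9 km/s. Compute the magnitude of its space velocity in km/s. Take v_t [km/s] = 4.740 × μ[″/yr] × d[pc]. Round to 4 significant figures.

412.4 km/s

d = 1/p = 1/0.1917″ = 5.2165 pc.
v_t = 4.740 μ d = 4.740 × 5.319 × 5.2165 = 131.52 km/s.
v = √(v_r² + v_t²) = √(390.9² + 131.52²) = √170100 = 412.43 km/s.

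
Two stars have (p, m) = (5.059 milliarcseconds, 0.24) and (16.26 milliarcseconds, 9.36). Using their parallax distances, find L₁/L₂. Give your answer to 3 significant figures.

L₁/L₂ = 45900

d₁ = 1/p₁ = 1/0.005059″ = 197.67 pc; d₂ = 1/p₂ = 1/0.01626″ = 61.501 pc.
M₁ = m₁ − 5 log₁₀ d₁ + 5 = 0.24 − 11.4797 + 5 = -6.2397.
M₂ = 9.36 − 8.9444 + 5 = 5.4156.
L₁/L₂ = 10^(0.4(M₂ − M₁)) = 10^(0.4 × 11.6553) = 10^4.66212 = 45932.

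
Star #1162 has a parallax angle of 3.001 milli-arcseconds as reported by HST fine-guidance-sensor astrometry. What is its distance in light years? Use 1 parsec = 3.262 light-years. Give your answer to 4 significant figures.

1087 light years

p = 3.001 milli-arcseconds = 0.003001 arcsec.
d = 1/p = 1/0.003001 = 333.22 pc.
In light-years: 333.22 × 3.262 = 1087 ly.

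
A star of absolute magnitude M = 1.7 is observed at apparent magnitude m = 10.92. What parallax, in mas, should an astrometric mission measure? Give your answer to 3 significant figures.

1.43 mas

m − M = 10.92 − 1.7 = 9.22.
d = 10^((m−M)/5 + 1) = 10^2.844 = 698.23 pc.
p = 1/d = 1/698.23 = 0.0014322 arcsec = 1.4322 mas.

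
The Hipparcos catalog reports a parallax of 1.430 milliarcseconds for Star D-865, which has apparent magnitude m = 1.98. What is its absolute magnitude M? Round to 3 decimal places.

M = -7.243

d = 1/p = 1/0.001430″ = 699.3 pc.
m − M = 5 log₁₀(699.3) − 5 = 14.2233 − 5 = 9.2233.
M = m − (m − M) = 1.98 − 9.2233 = -7.243.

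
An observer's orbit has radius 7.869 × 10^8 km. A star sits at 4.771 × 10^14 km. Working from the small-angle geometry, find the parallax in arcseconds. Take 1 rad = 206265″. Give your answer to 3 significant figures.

0.340 arcsec

θ ≈ B/d = (7.869 × 10^8) / (4.771 × 10^14) = 1.6493 × 10^-6 rad.
In arcseconds: 1.6493 × 10^-6 × 206265 = 0.34019″.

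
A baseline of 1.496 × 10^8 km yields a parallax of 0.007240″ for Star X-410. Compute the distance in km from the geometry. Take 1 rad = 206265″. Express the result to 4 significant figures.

4.262 × 10^15 km

θ = 0.007240″ = 0.007240/206265 = 3.5100 × 10^-8 rad.
d = B/θ = (1.496 × 10^8) / (3.5100 × 10^-8) = 4.2621 × 10^15 km.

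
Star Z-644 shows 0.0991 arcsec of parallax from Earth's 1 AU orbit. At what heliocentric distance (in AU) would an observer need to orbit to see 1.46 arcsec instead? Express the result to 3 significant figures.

14.7 AU

Parallax scales linearly with baseline: p ∝ B, so B = p_target / p_Earth × 1 AU.
B = 1.46 / 0.0991 = 14.733 AU.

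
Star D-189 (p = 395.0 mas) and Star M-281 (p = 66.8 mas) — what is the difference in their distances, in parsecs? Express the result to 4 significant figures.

12.44 pc

d_A = 1/0.3950″ = 2.5316 pc; d_B = 1/0.06680″ = 14.97 pc.
|d_B − d_A| = |14.97 − 2.5316| = 12.438 pc.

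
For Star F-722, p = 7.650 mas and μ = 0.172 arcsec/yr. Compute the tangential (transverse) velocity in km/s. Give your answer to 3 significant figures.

d = 1/p = 1/0.007650″ = 130.72 pc.
v_t = 4.74 × μ × d = 4.74 × 0.172 × 130.72 = 106.57 km/s.

107 km/s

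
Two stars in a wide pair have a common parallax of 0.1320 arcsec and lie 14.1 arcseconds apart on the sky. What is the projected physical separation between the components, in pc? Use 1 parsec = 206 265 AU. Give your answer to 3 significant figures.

0.000518 pc

d = 1/p = 1/0.1320″ = 7.5758 pc.
At distance d (pc), an angle of θ arcsec spans θ·d AU: s = 14.1 × 7.5758 = 106.82 AU.
= 106.82 / 206265 = 0.00051788 pc.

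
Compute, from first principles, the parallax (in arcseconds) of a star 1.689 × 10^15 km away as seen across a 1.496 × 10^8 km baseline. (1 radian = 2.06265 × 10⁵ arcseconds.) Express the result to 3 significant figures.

0.0183 arcsec

θ ≈ B/d = (1.496 × 10^8) / (1.689 × 10^15) = 8.8573 × 10^-8 rad.
In arcseconds: 8.8573 × 10^-8 × 206265 = 0.01827″.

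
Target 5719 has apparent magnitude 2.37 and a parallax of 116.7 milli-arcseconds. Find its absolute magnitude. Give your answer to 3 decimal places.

d = 1/p = 1/0.1167″ = 8.569 pc.
m − M = 5 log₁₀(8.569) − 5 = 4.6647 − 5 = -0.3353.
M = m − (m − M) = 2.37 − (-0.3353) = 2.705.

M = 2.705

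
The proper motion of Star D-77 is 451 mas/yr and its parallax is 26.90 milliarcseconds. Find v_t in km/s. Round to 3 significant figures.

79.5 km/s

d = 1/p = 1/0.02690″ = 37.175 pc.
μ = 451 mas/yr = 0.451 ″/yr.
v_t = 4.74 × μ × d = 4.74 × 0.451 × 37.175 = 79.47 km/s.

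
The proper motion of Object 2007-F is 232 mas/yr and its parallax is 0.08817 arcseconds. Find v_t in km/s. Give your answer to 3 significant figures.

12.5 km/s

d = 1/p = 1/0.08817″ = 11.342 pc.
μ = 232 mas/yr = 0.232 ″/yr.
v_t = 4.74 × μ × d = 4.74 × 0.232 × 11.342 = 12.473 km/s.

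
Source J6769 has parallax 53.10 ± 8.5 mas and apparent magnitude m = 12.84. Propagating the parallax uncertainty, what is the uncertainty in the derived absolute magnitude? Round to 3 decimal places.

M = m − 5 log₁₀ d + 5 = m + 5 log₁₀ p + 5, so ∂M/∂p = 5/(p ln 10).
σ_M = (5/ln 10) · (σ_p/p) = 2.1715 × 8.5/53.10 = 2.1715 × 0.16008 = 0.34761.

σ_M = 0.348 mag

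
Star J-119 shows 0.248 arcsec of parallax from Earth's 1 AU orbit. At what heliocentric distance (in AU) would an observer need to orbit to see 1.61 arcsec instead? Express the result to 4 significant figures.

Parallax scales linearly with baseline: p ∝ B, so B = p_target / p_Earth × 1 AU.
B = 1.61 / 0.248 = 6.4919 AU.

6.492 AU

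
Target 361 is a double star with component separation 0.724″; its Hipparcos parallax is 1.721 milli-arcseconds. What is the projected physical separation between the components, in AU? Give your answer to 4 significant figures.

d = 1/p = 1/0.001721″ = 581.06 pc.
At distance d (pc), an angle of θ arcsec spans θ·d AU: s = 0.724 × 581.06 = 420.69 AU.

420.7 AU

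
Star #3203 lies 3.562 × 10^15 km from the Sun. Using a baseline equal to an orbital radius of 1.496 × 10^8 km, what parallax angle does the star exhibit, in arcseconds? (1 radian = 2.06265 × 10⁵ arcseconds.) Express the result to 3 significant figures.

0.00866 arcsec

θ ≈ B/d = (1.496 × 10^8) / (3.562 × 10^15) = 4.1999 × 10^-8 rad.
In arcseconds: 4.1999 × 10^-8 × 206265 = 0.0086629″.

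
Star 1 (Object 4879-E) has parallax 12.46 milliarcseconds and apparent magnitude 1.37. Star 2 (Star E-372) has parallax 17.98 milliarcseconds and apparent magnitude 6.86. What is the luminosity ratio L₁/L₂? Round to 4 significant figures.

L₁/L₂ = 327.0

d₁ = 1/p₁ = 1/0.01246″ = 80.257 pc; d₂ = 1/p₂ = 1/0.01798″ = 55.617 pc.
M₁ = m₁ − 5 log₁₀ d₁ + 5 = 1.37 − 9.5224 + 5 = -3.1524.
M₂ = 6.86 − 8.7260 + 5 = 3.1340.
L₁/L₂ = 10^(0.4(M₂ − M₁)) = 10^(0.4 × 6.2864) = 10^2.51456 = 327.01.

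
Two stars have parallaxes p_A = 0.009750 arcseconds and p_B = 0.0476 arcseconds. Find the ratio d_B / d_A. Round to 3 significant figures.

0.205

Since d = 1/p, d_B/d_A = p_A/p_B.
= 0.009750 / 0.0476 = 0.20483.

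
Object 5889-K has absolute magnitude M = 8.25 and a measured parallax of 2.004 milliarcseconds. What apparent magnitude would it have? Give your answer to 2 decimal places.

m = 16.74

d = 1/p = 1/0.002004″ = 499 pc.
m − M = 5 log₁₀ d − 5 = 5 log₁₀(499) − 5 = 13.4905 − 5 = 8.4905.
m = M + (m − M) = 8.25 + 8.4905 = 16.74.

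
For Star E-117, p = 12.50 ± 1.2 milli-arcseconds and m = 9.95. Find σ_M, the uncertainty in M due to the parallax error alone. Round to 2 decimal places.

M = m − 5 log₁₀ d + 5 = m + 5 log₁₀ p + 5, so ∂M/∂p = 5/(p ln 10).
σ_M = (5/ln 10) · (σ_p/p) = 2.1715 × 1.2/12.50 = 2.1715 × 0.096 = 0.20846.

σ_M = 0.21 mag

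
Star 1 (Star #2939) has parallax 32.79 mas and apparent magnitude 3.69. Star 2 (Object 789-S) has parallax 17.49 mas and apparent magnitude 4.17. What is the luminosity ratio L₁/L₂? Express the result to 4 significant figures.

L₁/L₂ = 0.4427

d₁ = 1/p₁ = 1/0.03279″ = 30.497 pc; d₂ = 1/p₂ = 1/0.01749″ = 57.176 pc.
M₁ = m₁ − 5 log₁₀ d₁ + 5 = 3.69 − 7.4213 + 5 = 1.2687.
M₂ = 4.17 − 8.7861 + 5 = 0.3839.
L₁/L₂ = 10^(0.4(M₂ − M₁)) = 10^(0.4 × (-0.8848)) = 10^(-0.35392) = 0.44267.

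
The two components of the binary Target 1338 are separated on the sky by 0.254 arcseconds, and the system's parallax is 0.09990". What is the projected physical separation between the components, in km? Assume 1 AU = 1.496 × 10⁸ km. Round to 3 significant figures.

d = 1/p = 1/0.09990″ = 10.01 pc.
At distance d (pc), an angle of θ arcsec spans θ·d AU: s = 0.254 × 10.01 = 2.5425 AU.
= 2.5425 × 1.496 × 10⁸ km = 3.8036 × 10^8 km.

3.80 × 10^8 km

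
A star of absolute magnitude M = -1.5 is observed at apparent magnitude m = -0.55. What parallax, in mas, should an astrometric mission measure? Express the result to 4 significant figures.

m − M = -0.55 − (-1.5) = 0.95.
d = 10^((m−M)/5 + 1) = 10^1.190 = 15.488 pc.
p = 1/d = 1/15.488 = 0.064566 arcsec = 64.566 mas.

64.57 mas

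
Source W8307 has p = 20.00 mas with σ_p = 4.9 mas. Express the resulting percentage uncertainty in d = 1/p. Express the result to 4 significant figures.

For d = 1/p, |σ_d/d| = |σ_p/p|.
σ_p/p = 4.9 / 20.00 = 0.245 = 24.5%.

24.50%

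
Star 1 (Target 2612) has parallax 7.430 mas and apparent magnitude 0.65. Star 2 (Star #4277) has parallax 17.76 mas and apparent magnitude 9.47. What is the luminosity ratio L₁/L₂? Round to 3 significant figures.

d₁ = 1/p₁ = 1/0.007430″ = 134.59 pc; d₂ = 1/p₂ = 1/0.01776″ = 56.306 pc.
M₁ = m₁ − 5 log₁₀ d₁ + 5 = 0.65 − 10.6451 + 5 = -4.9951.
M₂ = 9.47 − 8.7528 + 5 = 5.7172.
L₁/L₂ = 10^(0.4(M₂ − M₁)) = 10^(0.4 × 10.7123) = 10^4.28492 = 19272.

L₁/L₂ = 19300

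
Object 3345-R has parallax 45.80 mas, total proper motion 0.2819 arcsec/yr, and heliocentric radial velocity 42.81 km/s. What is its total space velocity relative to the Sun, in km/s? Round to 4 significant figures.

51.81 km/s

d = 1/p = 1/0.04580″ = 21.834 pc.
v_t = 4.740 μ d = 4.740 × 0.2819 × 21.834 = 29.175 km/s.
v = √(v_r² + v_t²) = √(42.81² + 29.175²) = √2683.88 = 51.806 km/s.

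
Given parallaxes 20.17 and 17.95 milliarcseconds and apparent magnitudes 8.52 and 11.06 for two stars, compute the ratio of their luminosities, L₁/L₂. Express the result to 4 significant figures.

L₁/L₂ = 8.217

d₁ = 1/p₁ = 1/0.02017″ = 49.579 pc; d₂ = 1/p₂ = 1/0.01795″ = 55.71 pc.
M₁ = m₁ − 5 log₁₀ d₁ + 5 = 8.52 − 8.4765 + 5 = 5.0435.
M₂ = 11.06 − 8.7297 + 5 = 7.3303.
L₁/L₂ = 10^(0.4(M₂ − M₁)) = 10^(0.4 × 2.2868) = 10^0.91472 = 8.2171.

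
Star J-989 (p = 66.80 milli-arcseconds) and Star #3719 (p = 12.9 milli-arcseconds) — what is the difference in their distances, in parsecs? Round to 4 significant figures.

d_A = 1/0.06680″ = 14.97 pc; d_B = 1/0.01290″ = 77.519 pc.
|d_B − d_A| = |77.519 − 14.97| = 62.549 pc.

62.55 pc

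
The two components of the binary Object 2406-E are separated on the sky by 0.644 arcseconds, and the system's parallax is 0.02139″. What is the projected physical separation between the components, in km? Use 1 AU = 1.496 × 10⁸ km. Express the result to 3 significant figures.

4.50 × 10^9 km

d = 1/p = 1/0.02139″ = 46.751 pc.
At distance d (pc), an angle of θ arcsec spans θ·d AU: s = 0.644 × 46.751 = 30.108 AU.
= 30.108 × 1.496 × 10⁸ km = 4.5042 × 10^9 km.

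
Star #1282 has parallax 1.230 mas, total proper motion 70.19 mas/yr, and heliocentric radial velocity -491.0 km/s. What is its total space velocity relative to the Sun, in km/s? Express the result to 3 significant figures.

d = 1/p = 1/0.001230″ = 813.01 pc.
μ = 70.19 mas/yr = 0.07019 ″/yr.
v_t = 4.740 μ d = 4.740 × 0.07019 × 813.01 = 270.49 km/s.
v = √(v_r² + v_t²) = √((-491.0)² + 270.49²) = √314246 = 560.58 km/s.

561 km/s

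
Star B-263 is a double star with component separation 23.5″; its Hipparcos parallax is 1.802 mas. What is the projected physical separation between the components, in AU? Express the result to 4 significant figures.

d = 1/p = 1/0.001802″ = 554.94 pc.
At distance d (pc), an angle of θ arcsec spans θ·d AU: s = 23.5 × 554.94 = 13041 AU.

13040 AU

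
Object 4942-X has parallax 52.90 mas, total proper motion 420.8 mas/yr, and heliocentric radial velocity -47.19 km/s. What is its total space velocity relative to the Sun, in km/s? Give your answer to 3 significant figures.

d = 1/p = 1/0.05290″ = 18.904 pc.
μ = 420.8 mas/yr = 0.4208 ″/yr.
v_t = 4.740 μ d = 4.740 × 0.4208 × 18.904 = 37.706 km/s.
v = √(v_r² + v_t²) = √((-47.19)² + 37.706²) = √3648.64 = 60.404 km/s.

60.4 km/s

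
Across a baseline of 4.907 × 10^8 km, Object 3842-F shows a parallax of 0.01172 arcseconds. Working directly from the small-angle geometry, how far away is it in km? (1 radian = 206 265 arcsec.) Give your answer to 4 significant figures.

8.636 × 10^15 km

θ = 0.01172″ = 0.01172/206265 = 5.6820 × 10^-8 rad.
d = B/θ = (4.907 × 10^8) / (5.6820 × 10^-8) = 8.6360 × 10^15 km.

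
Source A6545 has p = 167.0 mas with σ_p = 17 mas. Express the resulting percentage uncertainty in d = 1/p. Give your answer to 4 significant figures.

For d = 1/p, |σ_d/d| = |σ_p/p|.
σ_p/p = 17 / 167.0 = 0.1018 = 10.18%.

10.18%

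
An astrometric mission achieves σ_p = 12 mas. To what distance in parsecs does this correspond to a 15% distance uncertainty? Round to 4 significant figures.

σ_d/d = σ_p/p, so the condition is σ_p/p ≤ 0.15, i.e. p ≥ σ_p/0.15.
p_min = 12/0.15 = 80 mas = 0.08 arcsec.
d_max = 1/p_min = 1/0.08 = 12.5 pc.

12.50 pc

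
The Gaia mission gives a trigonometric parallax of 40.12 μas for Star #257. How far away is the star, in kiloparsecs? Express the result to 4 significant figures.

24.93 kpc

p = 40.12 μas = 0.00004012 arcsec.
d = 1/p = 1/0.00004012 = 24925 pc.
= 24.925 kpc.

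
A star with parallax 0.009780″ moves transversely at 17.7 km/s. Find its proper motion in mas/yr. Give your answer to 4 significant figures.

36.52 mas/yr

d = 1/p = 1/0.009780″ = 102.25 pc.
μ = v_t / (4.74 d) = 17.7 / (4.74 × 102.25) = 17.7 / 484.67 = 0.03652 ″/yr = 36.52 mas/yr.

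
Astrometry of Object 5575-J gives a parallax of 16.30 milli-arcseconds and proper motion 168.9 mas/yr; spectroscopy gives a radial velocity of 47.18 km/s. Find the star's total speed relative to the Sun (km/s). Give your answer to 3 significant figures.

68.1 km/s

d = 1/p = 1/0.01630″ = 61.35 pc.
μ = 168.9 mas/yr = 0.1689 ″/yr.
v_t = 4.740 μ d = 4.740 × 0.1689 × 61.35 = 49.116 km/s.
v = √(v_r² + v_t²) = √(47.18² + 49.116²) = √4638.33 = 68.105 km/s.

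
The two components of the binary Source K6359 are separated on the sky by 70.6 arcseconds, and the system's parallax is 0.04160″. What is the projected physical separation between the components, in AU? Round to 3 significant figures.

d = 1/p = 1/0.04160″ = 24.038 pc.
At distance d (pc), an angle of θ arcsec spans θ·d AU: s = 70.6 × 24.038 = 1697.1 AU.

1700 AU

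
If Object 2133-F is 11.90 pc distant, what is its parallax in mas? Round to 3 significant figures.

p = 1/d = 1/11.9 = 0.084034 arcsec.
= 0.084034 × 1000 = 84.034 mas.

84.0 mas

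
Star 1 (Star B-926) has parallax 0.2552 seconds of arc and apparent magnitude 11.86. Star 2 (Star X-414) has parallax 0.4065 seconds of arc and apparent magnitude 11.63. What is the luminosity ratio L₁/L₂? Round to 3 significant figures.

d₁ = 1/p₁ = 1/0.2552″ = 3.9185 pc; d₂ = 1/p₂ = 1/0.4065″ = 2.46 pc.
M₁ = m₁ − 5 log₁₀ d₁ + 5 = 11.86 − 2.9656 + 5 = 13.8944.
M₂ = 11.63 − 1.9547 + 5 = 14.6753.
L₁/L₂ = 10^(0.4(M₂ − M₁)) = 10^(0.4 × 0.7809) = 10^0.31236 = 2.0529.

L₁/L₂ = 2.05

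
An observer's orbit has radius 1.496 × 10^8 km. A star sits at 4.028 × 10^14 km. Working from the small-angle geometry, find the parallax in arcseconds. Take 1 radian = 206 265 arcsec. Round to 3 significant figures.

θ ≈ B/d = (1.496 × 10^8) / (4.028 × 10^14) = 3.7140 × 10^-7 rad.
In arcseconds: 3.7140 × 10^-7 × 206265 = 0.076607″.

0.0766 arcsec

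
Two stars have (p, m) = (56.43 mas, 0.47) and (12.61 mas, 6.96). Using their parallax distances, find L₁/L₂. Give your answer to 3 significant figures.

L₁/L₂ = 19.7

d₁ = 1/p₁ = 1/0.05643″ = 17.721 pc; d₂ = 1/p₂ = 1/0.01261″ = 79.302 pc.
M₁ = m₁ − 5 log₁₀ d₁ + 5 = 0.47 − 6.2424 + 5 = -0.7724.
M₂ = 6.96 − 9.4964 + 5 = 2.4636.
L₁/L₂ = 10^(0.4(M₂ − M₁)) = 10^(0.4 × 3.2360) = 10^1.29440 = 19.697.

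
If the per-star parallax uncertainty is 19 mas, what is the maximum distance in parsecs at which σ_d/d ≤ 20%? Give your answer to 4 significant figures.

σ_d/d = σ_p/p, so the condition is σ_p/p ≤ 0.20, i.e. p ≥ σ_p/0.20.
p_min = 19/0.20 = 95 mas = 0.095 arcsec.
d_max = 1/p_min = 1/0.095 = 10.526 pc.

10.53 pc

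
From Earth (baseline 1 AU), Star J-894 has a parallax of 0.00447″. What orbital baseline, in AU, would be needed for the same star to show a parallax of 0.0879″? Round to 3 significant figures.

Parallax scales linearly with baseline: p ∝ B, so B = p_target / p_Earth × 1 AU.
B = 0.0879 / 0.00447 = 19.664 AU.

19.7 AU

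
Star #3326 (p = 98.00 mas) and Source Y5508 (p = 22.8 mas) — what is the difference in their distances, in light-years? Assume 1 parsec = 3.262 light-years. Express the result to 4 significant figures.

d_A = 1/0.09800″ = 10.204 pc; d_B = 1/0.02280″ = 43.86 pc.
|d_B − d_A| = |43.86 − 10.204| = 33.656 pc = 33.656 × 3.262 ly = 109.79 ly.

109.8 ly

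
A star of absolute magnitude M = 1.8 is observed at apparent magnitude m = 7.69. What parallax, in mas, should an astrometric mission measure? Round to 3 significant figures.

m − M = 7.69 − 1.8 = 5.89.
d = 10^((m−M)/5 + 1) = 10^2.178 = 150.66 pc.
p = 1/d = 1/150.66 = 0.0066375 arcsec = 6.6375 mas.

6.64 mas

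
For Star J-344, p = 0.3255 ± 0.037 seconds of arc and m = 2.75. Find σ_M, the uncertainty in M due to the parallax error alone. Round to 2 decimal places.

σ_M = 0.25 mag

M = m − 5 log₁₀ d + 5 = m + 5 log₁₀ p + 5, so ∂M/∂p = 5/(p ln 10).
σ_M = (5/ln 10) · (σ_p/p) = 2.1715 × 0.037/0.3255 = 2.1715 × 0.11367 = 0.24683.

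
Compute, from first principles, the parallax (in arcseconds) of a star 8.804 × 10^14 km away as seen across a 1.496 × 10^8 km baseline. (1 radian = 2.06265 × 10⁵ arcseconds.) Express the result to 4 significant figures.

θ ≈ B/d = (1.496 × 10^8) / (8.804 × 10^14) = 1.6992 × 10^-7 rad.
In arcseconds: 1.6992 × 10^-7 × 206265 = 0.035049″.

0.03505 arcsec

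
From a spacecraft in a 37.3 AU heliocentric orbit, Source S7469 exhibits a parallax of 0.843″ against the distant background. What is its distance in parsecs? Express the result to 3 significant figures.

With baseline B (in AU) and parallax p (in arcsec), d = B/p parsecs.
d = 37.3 / 0.843 = 44.247 pc.

44.2 pc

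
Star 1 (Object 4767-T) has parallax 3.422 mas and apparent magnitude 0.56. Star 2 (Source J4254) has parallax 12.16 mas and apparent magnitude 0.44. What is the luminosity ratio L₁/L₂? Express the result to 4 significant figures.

d₁ = 1/p₁ = 1/0.003422″ = 292.23 pc; d₂ = 1/p₂ = 1/0.01216″ = 82.237 pc.
M₁ = m₁ − 5 log₁₀ d₁ + 5 = 0.56 − 12.3286 + 5 = -6.7686.
M₂ = 0.44 − 9.5753 + 5 = -4.1353.
L₁/L₂ = 10^(0.4(M₂ − M₁)) = 10^(0.4 × 2.6333) = 10^1.05332 = 11.306.

L₁/L₂ = 11.31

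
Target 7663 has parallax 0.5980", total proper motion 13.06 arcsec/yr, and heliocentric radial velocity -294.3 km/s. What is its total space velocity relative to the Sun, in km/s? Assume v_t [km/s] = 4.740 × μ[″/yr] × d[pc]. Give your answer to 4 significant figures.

d = 1/p = 1/0.5980″ = 1.6722 pc.
v_t = 4.740 μ d = 4.740 × 13.06 × 1.6722 = 103.52 km/s.
v = √(v_r² + v_t²) = √((-294.3)² + 103.52²) = √97328.9 = 311.98 km/s.

312.0 km/s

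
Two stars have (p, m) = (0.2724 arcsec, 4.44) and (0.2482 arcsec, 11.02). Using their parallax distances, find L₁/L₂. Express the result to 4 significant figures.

L₁/L₂ = 355.8

d₁ = 1/p₁ = 1/0.2724″ = 3.6711 pc; d₂ = 1/p₂ = 1/0.2482″ = 4.029 pc.
M₁ = m₁ − 5 log₁₀ d₁ + 5 = 4.44 − 2.8240 + 5 = 6.6160.
M₂ = 11.02 − 3.0260 + 5 = 12.9940.
L₁/L₂ = 10^(0.4(M₂ − M₁)) = 10^(0.4 × 6.3780) = 10^2.55120 = 355.8.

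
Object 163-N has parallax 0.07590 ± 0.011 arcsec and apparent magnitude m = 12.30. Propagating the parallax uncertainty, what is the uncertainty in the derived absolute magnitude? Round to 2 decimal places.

M = m − 5 log₁₀ d + 5 = m + 5 log₁₀ p + 5, so ∂M/∂p = 5/(p ln 10).
σ_M = (5/ln 10) · (σ_p/p) = 2.1715 × 0.011/0.07590 = 2.1715 × 0.14493 = 0.31472.

σ_M = 0.31 mag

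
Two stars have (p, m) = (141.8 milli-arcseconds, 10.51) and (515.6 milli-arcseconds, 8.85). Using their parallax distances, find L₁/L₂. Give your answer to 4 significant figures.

d₁ = 1/p₁ = 1/0.1418″ = 7.0522 pc; d₂ = 1/p₂ = 1/0.5156″ = 1.9395 pc.
M₁ = m₁ − 5 log₁₀ d₁ + 5 = 10.51 − 4.2416 + 5 = 11.2684.
M₂ = 8.85 − 1.4384 + 5 = 12.4116.
L₁/L₂ = 10^(0.4(M₂ − M₁)) = 10^(0.4 × 1.1432) = 10^0.45728 = 2.866.

L₁/L₂ = 2.866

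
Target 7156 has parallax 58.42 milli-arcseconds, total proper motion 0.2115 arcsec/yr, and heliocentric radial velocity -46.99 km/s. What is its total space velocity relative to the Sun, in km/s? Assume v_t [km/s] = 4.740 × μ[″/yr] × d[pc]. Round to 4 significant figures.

50.03 km/s

d = 1/p = 1/0.05842″ = 17.117 pc.
v_t = 4.740 μ d = 4.740 × 0.2115 × 17.117 = 17.16 km/s.
v = √(v_r² + v_t²) = √((-46.99)² + 17.16²) = √2502.53 = 50.025 km/s.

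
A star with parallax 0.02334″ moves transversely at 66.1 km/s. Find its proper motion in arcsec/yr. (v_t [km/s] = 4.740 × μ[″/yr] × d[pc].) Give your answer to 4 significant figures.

d = 1/p = 1/0.02334″ = 42.845 pc.
μ = v_t / (4.74 d) = 66.1 / (4.74 × 42.845) = 66.1 / 203.09 = 0.32547 ″/yr.

0.3255 arcsec/yr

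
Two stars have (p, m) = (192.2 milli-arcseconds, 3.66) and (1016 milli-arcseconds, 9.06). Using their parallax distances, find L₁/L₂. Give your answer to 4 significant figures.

L₁/L₂ = 4039

d₁ = 1/p₁ = 1/0.1922″ = 5.2029 pc; d₂ = 1/p₂ = 1/1.016″ = 0.98425 pc.
M₁ = m₁ − 5 log₁₀ d₁ + 5 = 3.66 − 3.5812 + 5 = 5.0788.
M₂ = 9.06 − (-0.0345) + 5 = 14.0945.
L₁/L₂ = 10^(0.4(M₂ − M₁)) = 10^(0.4 × 9.0157) = 10^3.60628 = 4039.1.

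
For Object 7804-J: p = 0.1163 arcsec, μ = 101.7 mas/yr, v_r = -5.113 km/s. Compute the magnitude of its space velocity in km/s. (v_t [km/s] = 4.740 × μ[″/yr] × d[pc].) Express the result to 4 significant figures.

d = 1/p = 1/0.1163″ = 8.5985 pc.
μ = 101.7 mas/yr = 0.1017 ″/yr.
v_t = 4.740 μ d = 4.740 × 0.1017 × 8.5985 = 4.145 km/s.
v = √(v_r² + v_t²) = √((-5.113)² + 4.145²) = √43.3238 = 6.5821 km/s.

6.582 km/s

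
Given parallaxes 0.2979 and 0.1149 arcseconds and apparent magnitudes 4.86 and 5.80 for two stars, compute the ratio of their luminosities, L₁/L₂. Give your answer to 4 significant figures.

L₁/L₂ = 0.3536

d₁ = 1/p₁ = 1/0.2979″ = 3.3568 pc; d₂ = 1/p₂ = 1/0.1149″ = 8.7032 pc.
M₁ = m₁ − 5 log₁₀ d₁ + 5 = 4.86 − 2.6296 + 5 = 7.2304.
M₂ = 5.80 − 4.6984 + 5 = 6.1016.
L₁/L₂ = 10^(0.4(M₂ − M₁)) = 10^(0.4 × (-1.1288)) = 10^(-0.45152) = 0.35357.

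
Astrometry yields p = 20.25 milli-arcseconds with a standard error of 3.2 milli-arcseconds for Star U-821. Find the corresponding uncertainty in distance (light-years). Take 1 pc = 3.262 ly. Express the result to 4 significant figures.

d = 1/p, so σ_d = σ_p / p².
σ_d = 0.00320 / (0.02025)² = 0.00320 / 0.00041006 = 7.8037 pc = 7.8037 × 3.262 ly = 25.456 ly.

25.46 ly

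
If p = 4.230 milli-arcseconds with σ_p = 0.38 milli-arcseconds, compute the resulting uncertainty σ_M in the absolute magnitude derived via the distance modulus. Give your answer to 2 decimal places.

M = m − 5 log₁₀ d + 5 = m + 5 log₁₀ p + 5, so ∂M/∂p = 5/(p ln 10).
σ_M = (5/ln 10) · (σ_p/p) = 2.1715 × 0.38/4.230 = 2.1715 × 0.089835 = 0.19508.

σ_M = 0.20 mag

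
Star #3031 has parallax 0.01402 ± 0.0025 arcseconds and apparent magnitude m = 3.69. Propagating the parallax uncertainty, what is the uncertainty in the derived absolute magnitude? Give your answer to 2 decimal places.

σ_M = 0.39 mag

M = m − 5 log₁₀ d + 5 = m + 5 log₁₀ p + 5, so ∂M/∂p = 5/(p ln 10).
σ_M = (5/ln 10) · (σ_p/p) = 2.1715 × 0.0025/0.01402 = 2.1715 × 0.17832 = 0.38722.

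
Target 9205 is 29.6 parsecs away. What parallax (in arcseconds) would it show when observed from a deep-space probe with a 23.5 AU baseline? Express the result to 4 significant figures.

p (arcsec) = B (AU) / d (pc).
p = 23.5 / 29.6 = 0.79392 arcsec.

0.7939 arcsec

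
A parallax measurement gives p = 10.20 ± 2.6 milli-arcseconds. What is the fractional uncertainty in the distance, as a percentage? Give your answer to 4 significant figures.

25.49%

For d = 1/p, |σ_d/d| = |σ_p/p|.
σ_p/p = 2.6 / 10.20 = 0.2549 = 25.49%.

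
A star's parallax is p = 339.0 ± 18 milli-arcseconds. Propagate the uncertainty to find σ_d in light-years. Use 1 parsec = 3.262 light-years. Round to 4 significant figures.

d = 1/p, so σ_d = σ_p / p².
σ_d = 0.0180 / (0.3390)² = 0.0180 / 0.11492 = 0.15663 pc = 0.15663 × 3.262 ly = 0.51093 ly.

0.5109 ly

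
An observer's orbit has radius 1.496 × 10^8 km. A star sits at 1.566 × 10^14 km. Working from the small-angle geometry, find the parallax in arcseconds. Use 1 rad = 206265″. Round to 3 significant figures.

0.197 arcsec

θ ≈ B/d = (1.496 × 10^8) / (1.566 × 10^14) = 9.5530 × 10^-7 rad.
In arcseconds: 9.5530 × 10^-7 × 206265 = 0.19704″.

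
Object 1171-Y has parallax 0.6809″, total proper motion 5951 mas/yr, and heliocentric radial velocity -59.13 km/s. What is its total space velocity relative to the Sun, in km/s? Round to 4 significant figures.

72.20 km/s

d = 1/p = 1/0.6809″ = 1.4686 pc.
μ = 5951 mas/yr = 5.951 ″/yr.
v_t = 4.740 μ d = 4.740 × 5.951 × 1.4686 = 41.426 km/s.
v = √(v_r² + v_t²) = √((-59.13)² + 41.426²) = √5212.47 = 72.197 km/s.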